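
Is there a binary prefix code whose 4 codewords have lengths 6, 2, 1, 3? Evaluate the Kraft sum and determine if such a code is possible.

0.890625; yes

With common denominator 2^6 = 64: Σ 2^(−ℓᵢ) = 1/64 + 16/64 + 32/64 + 8/64 = 57/64 = 0.890625.
Kraft's inequality requires Σ ≤ 1; here Σ = 0.890625 ≤ 1, so such a prefix code exists.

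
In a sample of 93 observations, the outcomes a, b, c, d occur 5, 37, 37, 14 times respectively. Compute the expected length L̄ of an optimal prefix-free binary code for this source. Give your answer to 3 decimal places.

1.806 bits/symbol

Probabilities are the counts divided by 93.
Repeatedly combine the two least-probable nodes; the expected code length is the sum of the merged weights.
merge 5/93 + 14/93 → 19/93
merge 19/93 + 37/93 → 56/93
merge 37/93 + 56/93 → 1
L = 19/93 + 56/93 + 1 = 56/31 ≈ 1.806 bits/symbol.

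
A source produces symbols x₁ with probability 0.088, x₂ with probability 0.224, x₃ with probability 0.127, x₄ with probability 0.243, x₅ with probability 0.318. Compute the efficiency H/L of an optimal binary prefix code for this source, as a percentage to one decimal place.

98.9%

Entropy H = −Σ p log₂ p ≈ 2.1917 bits.
Huffman merges: 11/125+127/1000→43/200; 43/200+28/125→439/1000; 243/1000+159/500→561/1000; 439/1000+561/1000→1. L = 443/200 ≈ 2.2150.
Efficiency = H/L = 2.1917/2.2150 = 98.9%.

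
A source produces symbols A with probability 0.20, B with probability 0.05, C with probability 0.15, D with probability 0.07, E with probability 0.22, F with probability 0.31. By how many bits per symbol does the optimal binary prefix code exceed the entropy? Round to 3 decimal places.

Entropy H = −Σ p log₂ p ≈ 2.3639 bits.
Huffman merges: 1/20+7/100→3/25; 3/25+3/20→27/100; 1/5+11/50→21/50; 27/100+31/100→29/50; 21/50+29/50→1. L = 239/100 ≈ 2.3900.
L − H = 2.3900 − 2.3639 = 0.026 bits.

0.026 bits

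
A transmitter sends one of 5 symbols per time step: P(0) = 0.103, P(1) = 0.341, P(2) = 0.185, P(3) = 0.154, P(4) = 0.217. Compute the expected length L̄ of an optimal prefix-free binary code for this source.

Repeatedly combine the two least-probable nodes; the expected code length is the sum of the merged weights.
merge 103/1000 + 77/500 → 257/1000
merge 37/200 + 217/1000 → 201/500
merge 257/1000 + 341/1000 → 299/500
merge 201/500 + 299/500 → 1
L = 257/1000 + 201/500 + 299/500 + 1 = 2257/1000 = 2.257 bits/symbol.

2.257 bits/symbol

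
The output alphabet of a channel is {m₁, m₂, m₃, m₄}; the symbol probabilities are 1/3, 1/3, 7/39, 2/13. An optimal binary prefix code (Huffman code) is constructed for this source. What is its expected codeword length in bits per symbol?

Repeatedly combine the two least-probable nodes; the expected code length is the sum of the merged weights.
merge 2/13 + 7/39 → 1/3
merge 1/3 + 1/3 → 2/3
merge 1/3 + 2/3 → 1
L = 1/3 + 2/3 + 1 = 2 bits/symbol.

2 bits/symbol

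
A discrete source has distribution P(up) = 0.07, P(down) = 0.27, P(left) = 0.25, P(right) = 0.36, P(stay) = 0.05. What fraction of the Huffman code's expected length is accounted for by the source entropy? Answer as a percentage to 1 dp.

95.5%

Entropy H = −Σ p log₂ p ≈ 2.0253 bits.
Huffman merges: 1/20+7/100→3/25; 3/25+1/4→37/100; 27/100+9/25→63/100; 37/100+63/100→1. L = 53/25 ≈ 2.1200.
Efficiency = H/L = 2.0253/2.1200 = 95.5%.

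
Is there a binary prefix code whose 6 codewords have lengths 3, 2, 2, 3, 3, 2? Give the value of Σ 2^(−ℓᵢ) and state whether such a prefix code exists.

1.125; no

With common denominator 2^3 = 8: Σ 2^(−ℓᵢ) = 1/8 + 2/8 + 2/8 + 1/8 + 1/8 + 2/8 = 9/8 = 1.125.
Kraft's inequality requires Σ ≤ 1; here Σ = 1.125 > 1, so no such prefix code exists.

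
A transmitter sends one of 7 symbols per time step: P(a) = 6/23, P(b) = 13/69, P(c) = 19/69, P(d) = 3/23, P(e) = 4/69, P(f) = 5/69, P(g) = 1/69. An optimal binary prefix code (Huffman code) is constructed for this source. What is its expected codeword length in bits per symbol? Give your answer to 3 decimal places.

2.493 bits/symbol

Repeatedly combine the two least-probable nodes; the expected code length is the sum of the merged weights.
merge 1/69 + 4/69 → 5/69
merge 5/69 + 5/69 → 10/69
merge 3/23 + 10/69 → 19/69
merge 13/69 + 6/23 → 31/69
merge 19/69 + 19/69 → 38/69
merge 31/69 + 38/69 → 1
L = 5/69 + 10/69 + 19/69 + 31/69 + 38/69 + 1 = 172/69 ≈ 2.493 bits/symbol.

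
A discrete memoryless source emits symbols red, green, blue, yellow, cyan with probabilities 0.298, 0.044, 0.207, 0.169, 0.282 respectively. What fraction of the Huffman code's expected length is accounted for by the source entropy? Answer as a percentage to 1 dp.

96.6%

Entropy H = −Σ p log₂ p ≈ 2.1376 bits.
Huffman merges: 11/250+169/1000→213/1000; 207/1000+213/1000→21/50; 141/500+149/500→29/50; 21/50+29/50→1. L = 2213/1000 ≈ 2.2130.
Efficiency = H/L = 2.1376/2.2130 = 96.6%.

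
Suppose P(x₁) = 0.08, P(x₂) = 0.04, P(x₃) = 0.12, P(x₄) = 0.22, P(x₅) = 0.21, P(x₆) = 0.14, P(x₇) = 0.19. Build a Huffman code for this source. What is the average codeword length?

2.69 bits/symbol

Repeatedly combine the two least-probable nodes; the expected code length is the sum of the merged weights.
merge 1/25 + 2/25 → 3/25
merge 3/25 + 3/25 → 6/25
merge 7/50 + 19/100 → 33/100
merge 21/100 + 11/50 → 43/100
merge 6/25 + 33/100 → 57/100
merge 43/100 + 57/100 → 1
L = 3/25 + 6/25 + 33/100 + 43/100 + 57/100 + 1 = 269/100 = 2.69 bits/symbol.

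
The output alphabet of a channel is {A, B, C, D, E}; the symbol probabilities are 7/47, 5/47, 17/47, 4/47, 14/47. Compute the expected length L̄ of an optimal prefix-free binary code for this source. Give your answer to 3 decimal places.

2.170 bits/symbol

Repeatedly combine the two least-probable nodes; the expected code length is the sum of the merged weights.
merge 4/47 + 5/47 → 9/47
merge 7/47 + 9/47 → 16/47
merge 14/47 + 16/47 → 30/47
merge 17/47 + 30/47 → 1
L = 9/47 + 16/47 + 30/47 + 1 = 102/47 ≈ 2.170 bits/symbol.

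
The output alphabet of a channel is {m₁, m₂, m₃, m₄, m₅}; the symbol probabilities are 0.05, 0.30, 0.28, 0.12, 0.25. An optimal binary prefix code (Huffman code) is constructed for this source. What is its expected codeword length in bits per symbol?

Repeatedly combine the two least-probable nodes; the expected code length is the sum of the merged weights.
merge 1/20 + 3/25 → 17/100
merge 17/100 + 1/4 → 21/50
merge 7/25 + 3/10 → 29/50
merge 21/50 + 29/50 → 1
L = 17/100 + 21/50 + 29/50 + 1 = 217/100 = 2.17 bits/symbol.

2.17 bits/symbol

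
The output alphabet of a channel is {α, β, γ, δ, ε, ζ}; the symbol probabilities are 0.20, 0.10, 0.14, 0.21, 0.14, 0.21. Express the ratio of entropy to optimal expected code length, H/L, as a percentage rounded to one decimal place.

Entropy H = −Σ p log₂ p ≈ 2.5364 bits.
Huffman merges: 1/10+7/50→6/25; 7/50+1/5→17/50; 21/100+21/100→21/50; 6/25+17/50→29/50; 21/50+29/50→1. L = 129/50 ≈ 2.5800.
Efficiency = H/L = 2.5364/2.5800 = 98.3%.

98.3%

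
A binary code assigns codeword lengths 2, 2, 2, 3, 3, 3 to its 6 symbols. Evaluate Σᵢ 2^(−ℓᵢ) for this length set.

With common denominator 2^3 = 8: Σ 2^(−ℓᵢ) = 2/8 + 2/8 + 2/8 + 1/8 + 1/8 + 1/8 = 9/8 = 1.125.

1.125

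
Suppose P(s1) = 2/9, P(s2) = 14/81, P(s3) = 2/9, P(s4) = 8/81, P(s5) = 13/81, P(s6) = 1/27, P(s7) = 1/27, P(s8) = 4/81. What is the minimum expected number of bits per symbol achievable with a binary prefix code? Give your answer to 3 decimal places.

Repeatedly combine the two least-probable nodes; the expected code length is the sum of the merged weights.
merge 1/27 + 1/27 → 2/27
merge 4/81 + 2/27 → 10/81
merge 8/81 + 10/81 → 2/9
merge 13/81 + 14/81 → 1/3
merge 2/9 + 2/9 → 4/9
merge 2/9 + 1/3 → 5/9
merge 4/9 + 5/9 → 1
L = 2/27 + 10/81 + 2/9 + 1/3 + 4/9 + 5/9 + 1 = 223/81 ≈ 2.753 bits/symbol.

2.753 bits/symbol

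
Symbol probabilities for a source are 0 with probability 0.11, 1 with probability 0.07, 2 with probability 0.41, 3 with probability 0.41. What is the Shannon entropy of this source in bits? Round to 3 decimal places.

H = −Σ pᵢ log₂ pᵢ.
−0.11·log₂(0.11) = 0.3503
−0.07·log₂(0.07) = 0.2686
−0.41·log₂(0.41) = 0.5274
−0.41·log₂(0.41) = 0.5274
Sum ≈ 1.6736 → 1.674 bits.

1.674 bits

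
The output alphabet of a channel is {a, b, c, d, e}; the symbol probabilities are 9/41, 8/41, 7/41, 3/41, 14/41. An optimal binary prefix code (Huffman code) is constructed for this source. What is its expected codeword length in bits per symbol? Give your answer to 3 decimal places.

2.244 bits/symbol

Repeatedly combine the two least-probable nodes; the expected code length is the sum of the merged weights.
merge 3/41 + 7/41 → 10/41
merge 8/41 + 9/41 → 17/41
merge 10/41 + 14/41 → 24/41
merge 17/41 + 24/41 → 1
L = 10/41 + 17/41 + 24/41 + 1 = 92/41 ≈ 2.244 bits/symbol.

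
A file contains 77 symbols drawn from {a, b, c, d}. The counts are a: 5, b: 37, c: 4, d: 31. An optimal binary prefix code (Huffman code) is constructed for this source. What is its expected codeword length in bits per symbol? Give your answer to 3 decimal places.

1.636 bits/symbol

Probabilities are the counts divided by 77.
Repeatedly combine the two least-probable nodes; the expected code length is the sum of the merged weights.
merge 4/77 + 5/77 → 9/77
merge 9/77 + 31/77 → 40/77
merge 37/77 + 40/77 → 1
L = 9/77 + 40/77 + 1 = 18/11 ≈ 1.636 bits/symbol.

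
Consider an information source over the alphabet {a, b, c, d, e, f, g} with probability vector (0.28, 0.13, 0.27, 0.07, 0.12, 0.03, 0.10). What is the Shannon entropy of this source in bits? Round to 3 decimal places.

H = −Σ pᵢ log₂ pᵢ.
−0.28·log₂(0.28) = 0.5142
−0.13·log₂(0.13) = 0.3826
−0.27·log₂(0.27) = 0.5100
−0.07·log₂(0.07) = 0.2686
−0.12·log₂(0.12) = 0.3671
−0.03·log₂(0.03) = 0.1518
−0.10·log₂(0.10) = 0.3322
Sum ≈ 2.5265 → 2.526 bits.

2.526 bits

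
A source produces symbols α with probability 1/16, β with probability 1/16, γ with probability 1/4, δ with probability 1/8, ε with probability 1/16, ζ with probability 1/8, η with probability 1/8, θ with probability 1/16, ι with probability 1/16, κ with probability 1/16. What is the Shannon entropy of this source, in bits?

Each probability is a power of 1/2, so log₂(1/p) is an integer.
H = Σ p·log₂(1/p) = 1/16·4 + 1/16·4 + 1/4·2 + 1/8·3 + 1/16·4 + 1/8·3 + 1/8·3 + 1/16·4 + 1/16·4 + 1/16·4 = 3.125 bits.

3.125 bits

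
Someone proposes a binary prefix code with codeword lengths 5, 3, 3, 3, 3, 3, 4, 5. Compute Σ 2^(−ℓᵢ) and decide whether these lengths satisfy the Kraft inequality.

With common denominator 2^5 = 32: Σ 2^(−ℓᵢ) = 1/32 + 4/32 + 4/32 + 4/32 + 4/32 + 4/32 + 2/32 + 1/32 = 24/32 = 0.75.
Kraft's inequality requires Σ ≤ 1; here Σ = 0.75 ≤ 1, so such a prefix code exists.

0.75; yes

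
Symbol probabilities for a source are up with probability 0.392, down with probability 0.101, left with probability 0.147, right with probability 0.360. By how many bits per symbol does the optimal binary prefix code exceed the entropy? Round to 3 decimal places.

0.055 bits

Entropy H = −Σ p log₂ p ≈ 1.8009 bits.
Huffman merges: 101/1000+147/1000→31/125; 31/125+9/25→76/125; 49/125+76/125→1. L = 232/125 ≈ 1.8560.
L − H = 1.8560 − 1.8009 = 0.055 bits.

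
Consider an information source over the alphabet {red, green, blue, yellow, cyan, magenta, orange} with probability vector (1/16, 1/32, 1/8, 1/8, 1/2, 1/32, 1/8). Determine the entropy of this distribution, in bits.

2.1875 bits

Each probability is a power of 1/2, so log₂(1/p) is an integer.
H = Σ p·log₂(1/p) = 1/16·4 + 1/32·5 + 1/8·3 + 1/8·3 + 1/2·1 + 1/32·5 + 1/8·3 = 2.1875 bits.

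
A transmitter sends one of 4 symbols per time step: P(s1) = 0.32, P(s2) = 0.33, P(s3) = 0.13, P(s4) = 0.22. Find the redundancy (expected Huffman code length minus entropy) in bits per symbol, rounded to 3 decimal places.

0.083 bits

Entropy H = −Σ p log₂ p ≈ 1.9171 bits.
Huffman merges: 13/100+11/50→7/20; 8/25+33/100→13/20; 7/20+13/20→1. L = 2 ≈ 2.0000.
L − H = 2.0000 − 1.9171 = 0.083 bits.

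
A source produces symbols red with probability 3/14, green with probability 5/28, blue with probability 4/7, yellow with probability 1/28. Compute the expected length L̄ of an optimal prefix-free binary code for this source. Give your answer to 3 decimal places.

Repeatedly combine the two least-probable nodes; the expected code length is the sum of the merged weights.
merge 1/28 + 5/28 → 3/14
merge 3/14 + 3/14 → 3/7
merge 3/7 + 4/7 → 1
L = 3/14 + 3/7 + 1 = 23/14 ≈ 1.643 bits/symbol.

1.643 bits/symbol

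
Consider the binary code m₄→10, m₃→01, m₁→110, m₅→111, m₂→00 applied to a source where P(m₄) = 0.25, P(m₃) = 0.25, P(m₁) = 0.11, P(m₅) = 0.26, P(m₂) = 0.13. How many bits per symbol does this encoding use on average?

2.37 bits/symbol

L̄ = Σ pᵢ·ℓᵢ = 0.25·2 + 0.25·2 + 0.11·3 + 0.26·3 + 0.13·2 = 2.37 bits/symbol.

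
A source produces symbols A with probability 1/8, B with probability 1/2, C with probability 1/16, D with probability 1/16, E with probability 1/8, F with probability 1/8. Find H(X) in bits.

2.125 bits

Each probability is a power of 1/2, so log₂(1/p) is an integer.
H = Σ p·log₂(1/p) = 1/8·3 + 1/2·1 + 1/16·4 + 1/16·4 + 1/8·3 + 1/8·3 = 2.125 bits.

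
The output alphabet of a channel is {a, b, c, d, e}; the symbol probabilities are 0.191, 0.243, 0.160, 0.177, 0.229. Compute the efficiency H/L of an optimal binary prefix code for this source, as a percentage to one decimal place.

98.6%

Entropy H = −Σ p log₂ p ≈ 2.3043 bits.
Huffman merges: 4/25+177/1000→337/1000; 191/1000+229/1000→21/50; 243/1000+337/1000→29/50; 21/50+29/50→1. L = 2337/1000 ≈ 2.3370.
Efficiency = H/L = 2.3043/2.3370 = 98.6%.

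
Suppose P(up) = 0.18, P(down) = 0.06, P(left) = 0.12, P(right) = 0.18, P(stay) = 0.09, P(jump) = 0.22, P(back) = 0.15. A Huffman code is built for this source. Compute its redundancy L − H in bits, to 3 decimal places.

Entropy H = −Σ p log₂ p ≈ 2.7050 bits.
Huffman merges: 3/50+9/100→3/20; 3/25+3/20→27/100; 3/20+9/50→33/100; 9/50+11/50→2/5; 27/100+33/100→3/5; 2/5+3/5→1. L = 11/4 ≈ 2.7500.
L − H = 2.7500 − 2.7050 = 0.045 bits.

0.045 bits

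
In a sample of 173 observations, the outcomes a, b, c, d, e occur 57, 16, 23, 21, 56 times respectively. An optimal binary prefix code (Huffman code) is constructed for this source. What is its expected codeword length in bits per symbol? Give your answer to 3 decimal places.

2.214 bits/symbol

Probabilities are the counts divided by 173.
Repeatedly combine the two least-probable nodes; the expected code length is the sum of the merged weights.
merge 16/173 + 21/173 → 37/173
merge 23/173 + 37/173 → 60/173
merge 56/173 + 57/173 → 113/173
merge 60/173 + 113/173 → 1
L = 37/173 + 60/173 + 113/173 + 1 = 383/173 ≈ 2.214 bits/symbol.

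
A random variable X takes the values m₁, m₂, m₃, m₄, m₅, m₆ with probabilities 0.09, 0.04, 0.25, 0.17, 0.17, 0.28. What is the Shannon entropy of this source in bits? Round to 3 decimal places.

2.382 bits

H = −Σ pᵢ log₂ pᵢ.
−0.09·log₂(0.09) = 0.3127
−0.04·log₂(0.04) = 0.1858
−0.25·log₂(0.25) = 0.5000
−0.17·log₂(0.17) = 0.4346
−0.17·log₂(0.17) = 0.4346
−0.28·log₂(0.28) = 0.5142
Sum ≈ 2.3818 → 2.382 bits.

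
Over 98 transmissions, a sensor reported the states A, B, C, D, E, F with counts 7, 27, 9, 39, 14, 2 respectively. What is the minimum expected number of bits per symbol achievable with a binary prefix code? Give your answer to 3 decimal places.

Probabilities are the counts divided by 98.
Repeatedly combine the two least-probable nodes; the expected code length is the sum of the merged weights.
merge 1/49 + 1/14 → 9/98
merge 9/98 + 9/98 → 9/49
merge 1/7 + 9/49 → 16/49
merge 27/98 + 16/49 → 59/98
merge 39/98 + 59/98 → 1
L = 9/98 + 9/49 + 16/49 + 59/98 + 1 = 108/49 ≈ 2.204 bits/symbol.

2.204 bits/symbol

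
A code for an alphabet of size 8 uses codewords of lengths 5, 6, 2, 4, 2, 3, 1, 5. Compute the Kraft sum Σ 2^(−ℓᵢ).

With common denominator 2^6 = 64: Σ 2^(−ℓᵢ) = 2/64 + 1/64 + 16/64 + 4/64 + 16/64 + 8/64 + 32/64 + 2/64 = 81/64 = 1.265625.

1.265625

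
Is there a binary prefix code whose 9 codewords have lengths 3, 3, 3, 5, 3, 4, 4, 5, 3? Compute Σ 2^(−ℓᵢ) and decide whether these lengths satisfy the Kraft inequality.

With common denominator 2^5 = 32: Σ 2^(−ℓᵢ) = 4/32 + 4/32 + 4/32 + 1/32 + 4/32 + 2/32 + 2/32 + 1/32 + 4/32 = 26/32 = 0.8125.
Kraft's inequality requires Σ ≤ 1; here Σ = 0.8125 ≤ 1, so such a prefix code exists.

0.8125; yes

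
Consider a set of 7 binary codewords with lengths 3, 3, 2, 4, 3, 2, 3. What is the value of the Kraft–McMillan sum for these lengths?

With common denominator 2^4 = 16: Σ 2^(−ℓᵢ) = 2/16 + 2/16 + 4/16 + 1/16 + 2/16 + 4/16 + 2/16 = 17/16 = 1.0625.

1.0625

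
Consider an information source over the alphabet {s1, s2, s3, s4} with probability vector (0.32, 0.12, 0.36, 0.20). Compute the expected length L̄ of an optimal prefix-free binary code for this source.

Repeatedly combine the two least-probable nodes; the expected code length is the sum of the merged weights.
merge 3/25 + 1/5 → 8/25
merge 8/25 + 8/25 → 16/25
merge 9/25 + 16/25 → 1
L = 8/25 + 16/25 + 1 = 49/25 = 1.96 bits/symbol.

1.96 bits/symbol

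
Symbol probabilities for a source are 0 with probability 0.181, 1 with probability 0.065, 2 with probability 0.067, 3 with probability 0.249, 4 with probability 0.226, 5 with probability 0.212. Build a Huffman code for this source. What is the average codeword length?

2.445 bits/symbol

Repeatedly combine the two least-probable nodes; the expected code length is the sum of the merged weights.
merge 13/200 + 67/1000 → 33/250
merge 33/250 + 181/1000 → 313/1000
merge 53/250 + 113/500 → 219/500
merge 249/1000 + 313/1000 → 281/500
merge 219/500 + 281/500 → 1
L = 33/250 + 313/1000 + 219/500 + 281/500 + 1 = 489/200 = 2.445 bits/symbol.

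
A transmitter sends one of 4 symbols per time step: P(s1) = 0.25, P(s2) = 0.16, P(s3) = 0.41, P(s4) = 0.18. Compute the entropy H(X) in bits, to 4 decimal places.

1.8957 bits

H = −Σ pᵢ log₂ pᵢ.
−0.25·log₂(0.25) = 0.5000
−0.16·log₂(0.16) = 0.4230
−0.41·log₂(0.41) = 0.5274
−0.18·log₂(0.18) = 0.4453
Sum ≈ 1.8957 → 1.8957 bits.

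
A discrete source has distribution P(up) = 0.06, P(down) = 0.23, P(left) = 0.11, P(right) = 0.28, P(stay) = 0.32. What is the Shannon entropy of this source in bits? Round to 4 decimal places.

2.1217 bits

H = −Σ pᵢ log₂ pᵢ.
−0.06·log₂(0.06) = 0.2435
−0.23·log₂(0.23) = 0.4877
−0.11·log₂(0.11) = 0.3503
−0.28·log₂(0.28) = 0.5142
−0.32·log₂(0.32) = 0.5260
Sum ≈ 2.1217 → 2.1217 bits.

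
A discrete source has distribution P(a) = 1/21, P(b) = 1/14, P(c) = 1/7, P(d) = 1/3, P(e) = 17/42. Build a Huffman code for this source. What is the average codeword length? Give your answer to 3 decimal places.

Repeatedly combine the two least-probable nodes; the expected code length is the sum of the merged weights.
merge 1/21 + 1/14 → 5/42
merge 5/42 + 1/7 → 11/42
merge 11/42 + 1/3 → 25/42
merge 17/42 + 25/42 → 1
L = 5/42 + 11/42 + 25/42 + 1 = 83/42 ≈ 1.976 bits/symbol.

1.976 bits/symbol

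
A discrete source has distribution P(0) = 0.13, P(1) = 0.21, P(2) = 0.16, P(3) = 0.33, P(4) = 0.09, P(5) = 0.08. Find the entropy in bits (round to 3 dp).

2.410 bits

H = −Σ pᵢ log₂ pᵢ.
−0.13·log₂(0.13) = 0.3826
−0.21·log₂(0.21) = 0.4728
−0.16·log₂(0.16) = 0.4230
−0.33·log₂(0.33) = 0.5278
−0.09·log₂(0.09) = 0.3127
−0.08·log₂(0.08) = 0.2915
Sum ≈ 2.4105 → 2.410 bits.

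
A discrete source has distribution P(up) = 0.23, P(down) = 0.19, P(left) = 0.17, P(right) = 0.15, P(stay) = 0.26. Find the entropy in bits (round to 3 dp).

H = −Σ pᵢ log₂ pᵢ.
−0.23·log₂(0.23) = 0.4877
−0.19·log₂(0.19) = 0.4552
−0.17·log₂(0.17) = 0.4346
−0.15·log₂(0.15) = 0.4105
−0.26·log₂(0.26) = 0.5053
Sum ≈ 2.2933 → 2.293 bits.

2.293 bits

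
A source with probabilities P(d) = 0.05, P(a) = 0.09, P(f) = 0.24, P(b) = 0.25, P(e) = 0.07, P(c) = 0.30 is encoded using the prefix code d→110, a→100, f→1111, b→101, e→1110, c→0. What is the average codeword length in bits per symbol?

L̄ = Σ pᵢ·ℓᵢ = 0.05·3 + 0.09·3 + 0.24·4 + 0.25·3 + 0.07·4 + 0.30·1 = 2.71 bits/symbol.

2.71 bits/symbol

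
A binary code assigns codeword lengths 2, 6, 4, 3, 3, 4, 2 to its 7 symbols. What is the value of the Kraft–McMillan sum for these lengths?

0.890625

With common denominator 2^6 = 64: Σ 2^(−ℓᵢ) = 16/64 + 1/64 + 4/64 + 8/64 + 8/64 + 4/64 + 16/64 = 57/64 = 0.890625.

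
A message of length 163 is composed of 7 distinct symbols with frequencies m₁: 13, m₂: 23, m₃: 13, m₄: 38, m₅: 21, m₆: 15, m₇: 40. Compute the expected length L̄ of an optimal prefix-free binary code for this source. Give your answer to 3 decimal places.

2.681 bits/symbol

Probabilities are the counts divided by 163.
Repeatedly combine the two least-probable nodes; the expected code length is the sum of the merged weights.
merge 13/163 + 13/163 → 26/163
merge 15/163 + 21/163 → 36/163
merge 23/163 + 26/163 → 49/163
merge 36/163 + 38/163 → 74/163
merge 40/163 + 49/163 → 89/163
merge 74/163 + 89/163 → 1
L = 26/163 + 36/163 + 49/163 + 74/163 + 89/163 + 1 = 437/163 ≈ 2.681 bits/symbol.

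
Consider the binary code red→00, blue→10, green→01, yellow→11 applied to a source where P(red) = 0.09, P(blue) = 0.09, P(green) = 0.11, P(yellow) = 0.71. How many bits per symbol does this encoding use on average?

L̄ = Σ pᵢ·ℓᵢ = 0.09·2 + 0.09·2 + 0.11·2 + 0.71·2 = 2 bits/symbol.

2 bits/symbol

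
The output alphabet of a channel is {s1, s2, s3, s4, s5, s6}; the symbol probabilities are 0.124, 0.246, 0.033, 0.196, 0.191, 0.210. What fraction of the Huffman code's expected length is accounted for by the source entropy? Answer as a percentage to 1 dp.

96.7%

Entropy H = −Σ p log₂ p ≈ 2.4234 bits.
Huffman merges: 33/1000+31/250→157/1000; 157/1000+191/1000→87/250; 49/250+21/100→203/500; 123/500+87/250→297/500; 203/500+297/500→1. L = 501/200 ≈ 2.5050.
Efficiency = H/L = 2.4234/2.5050 = 96.7%.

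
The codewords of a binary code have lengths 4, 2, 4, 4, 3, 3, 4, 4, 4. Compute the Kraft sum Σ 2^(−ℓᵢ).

0.875

With common denominator 2^4 = 16: Σ 2^(−ℓᵢ) = 1/16 + 4/16 + 1/16 + 1/16 + 2/16 + 2/16 + 1/16 + 1/16 + 1/16 = 14/16 = 0.875.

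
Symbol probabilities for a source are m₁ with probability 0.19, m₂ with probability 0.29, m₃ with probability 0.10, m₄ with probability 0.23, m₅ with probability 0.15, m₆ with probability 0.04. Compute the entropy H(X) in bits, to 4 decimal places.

2.3893 bits

H = −Σ pᵢ log₂ pᵢ.
−0.19·log₂(0.19) = 0.4552
−0.29·log₂(0.29) = 0.5179
−0.10·log₂(0.10) = 0.3322
−0.23·log₂(0.23) = 0.4877
−0.15·log₂(0.15) = 0.4105
−0.04·log₂(0.04) = 0.1858
Sum ≈ 2.3893 → 2.3893 bits.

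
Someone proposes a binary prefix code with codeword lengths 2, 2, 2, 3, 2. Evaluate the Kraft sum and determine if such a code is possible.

With common denominator 2^3 = 8: Σ 2^(−ℓᵢ) = 2/8 + 2/8 + 2/8 + 1/8 + 2/8 = 9/8 = 1.125.
Kraft's inequality requires Σ ≤ 1; here Σ = 1.125 > 1, so no such prefix code exists.

1.125; no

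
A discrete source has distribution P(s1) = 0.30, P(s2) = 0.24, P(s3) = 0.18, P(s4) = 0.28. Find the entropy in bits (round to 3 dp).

H = −Σ pᵢ log₂ pᵢ.
−0.30·log₂(0.30) = 0.5211
−0.24·log₂(0.24) = 0.4941
−0.18·log₂(0.18) = 0.4453
−0.28·log₂(0.28) = 0.5142
Sum ≈ 1.9748 → 1.975 bits.

1.975 bits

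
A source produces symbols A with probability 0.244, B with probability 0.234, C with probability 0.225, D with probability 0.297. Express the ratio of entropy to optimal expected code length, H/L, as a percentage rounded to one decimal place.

Entropy H = −Σ p log₂ p ≈ 1.9913 bits.
Huffman merges: 9/40+117/500→459/1000; 61/250+297/1000→541/1000; 459/1000+541/1000→1. L = 2 ≈ 2.0000.
Efficiency = H/L = 1.9913/2.0000 = 99.6%.

99.6%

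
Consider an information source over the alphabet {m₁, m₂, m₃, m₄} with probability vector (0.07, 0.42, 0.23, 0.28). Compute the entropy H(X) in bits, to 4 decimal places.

H = −Σ pᵢ log₂ pᵢ.
−0.07·log₂(0.07) = 0.2686
−0.42·log₂(0.42) = 0.5256
−0.23·log₂(0.23) = 0.4877
−0.28·log₂(0.28) = 0.5142
Sum ≈ 1.7961 → 1.7961 bits.

1.7961 bits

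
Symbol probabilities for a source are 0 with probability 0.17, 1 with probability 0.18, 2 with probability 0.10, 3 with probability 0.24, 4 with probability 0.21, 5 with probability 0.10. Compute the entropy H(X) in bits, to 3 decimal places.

H = −Σ pᵢ log₂ pᵢ.
−0.17·log₂(0.17) = 0.4346
−0.18·log₂(0.18) = 0.4453
−0.10·log₂(0.10) = 0.3322
−0.24·log₂(0.24) = 0.4941
−0.21·log₂(0.21) = 0.4728
−0.10·log₂(0.10) = 0.3322
Sum ≈ 2.5112 → 2.511 bits.

2.511 bits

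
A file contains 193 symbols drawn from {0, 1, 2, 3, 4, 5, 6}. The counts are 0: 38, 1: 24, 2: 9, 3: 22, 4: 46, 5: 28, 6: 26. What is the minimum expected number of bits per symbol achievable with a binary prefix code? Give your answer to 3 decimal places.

Probabilities are the counts divided by 193.
Repeatedly combine the two least-probable nodes; the expected code length is the sum of the merged weights.
merge 9/193 + 22/193 → 31/193
merge 24/193 + 26/193 → 50/193
merge 28/193 + 31/193 → 59/193
merge 38/193 + 46/193 → 84/193
merge 50/193 + 59/193 → 109/193
merge 84/193 + 109/193 → 1
L = 31/193 + 50/193 + 59/193 + 84/193 + 109/193 + 1 = 526/193 ≈ 2.725 bits/symbol.

2.725 bits/symbol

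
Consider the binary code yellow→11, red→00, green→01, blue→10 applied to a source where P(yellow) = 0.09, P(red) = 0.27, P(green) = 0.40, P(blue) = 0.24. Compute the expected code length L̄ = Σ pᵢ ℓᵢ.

L̄ = Σ pᵢ·ℓᵢ = 0.09·2 + 0.27·2 + 0.40·2 + 0.24·2 = 2 bits/symbol.

2 bits/symbol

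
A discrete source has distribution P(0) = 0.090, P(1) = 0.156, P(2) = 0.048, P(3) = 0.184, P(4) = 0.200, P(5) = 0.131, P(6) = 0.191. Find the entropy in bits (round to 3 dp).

2.695 bits

H = −Σ pᵢ log₂ pᵢ.
−0.090·log₂(0.090) = 0.3127
−0.156·log₂(0.156) = 0.4181
−0.048·log₂(0.048) = 0.2103
−0.184·log₂(0.184) = 0.4494
−0.200·log₂(0.200) = 0.4644
−0.131·log₂(0.131) = 0.3841
−0.191·log₂(0.191) = 0.4562
Sum ≈ 2.6951 → 2.695 bits.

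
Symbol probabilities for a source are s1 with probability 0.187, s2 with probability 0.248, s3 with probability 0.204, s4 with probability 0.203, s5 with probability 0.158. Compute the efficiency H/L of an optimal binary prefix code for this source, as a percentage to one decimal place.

98.4%

Entropy H = −Σ p log₂ p ≈ 2.3066 bits.
Huffman merges: 79/500+187/1000→69/200; 203/1000+51/250→407/1000; 31/125+69/200→593/1000; 407/1000+593/1000→1. L = 469/200 ≈ 2.3450.
Efficiency = H/L = 2.3066/2.3450 = 98.4%.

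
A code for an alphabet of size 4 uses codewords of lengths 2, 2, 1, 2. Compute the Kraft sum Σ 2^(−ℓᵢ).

1.25

With common denominator 2^2 = 4: Σ 2^(−ℓᵢ) = 1/4 + 1/4 + 2/4 + 1/4 = 5/4 = 1.25.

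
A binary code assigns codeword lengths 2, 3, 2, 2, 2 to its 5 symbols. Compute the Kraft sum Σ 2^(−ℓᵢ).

With common denominator 2^3 = 8: Σ 2^(−ℓᵢ) = 2/8 + 1/8 + 2/8 + 2/8 + 2/8 = 9/8 = 1.125.

1.125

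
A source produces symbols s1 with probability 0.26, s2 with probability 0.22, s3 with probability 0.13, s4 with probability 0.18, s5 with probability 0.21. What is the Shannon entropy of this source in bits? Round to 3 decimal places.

2.287 bits

H = −Σ pᵢ log₂ pᵢ.
−0.26·log₂(0.26) = 0.5053
−0.22·log₂(0.22) = 0.4806
−0.13·log₂(0.13) = 0.3826
−0.18·log₂(0.18) = 0.4453
−0.21·log₂(0.21) = 0.4728
Sum ≈ 2.2866 → 2.287 bits.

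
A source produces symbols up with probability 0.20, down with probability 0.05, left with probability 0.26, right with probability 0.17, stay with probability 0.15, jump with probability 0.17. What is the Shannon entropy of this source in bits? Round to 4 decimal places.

H = −Σ pᵢ log₂ pᵢ.
−0.20·log₂(0.20) = 0.4644
−0.05·log₂(0.05) = 0.2161
−0.26·log₂(0.26) = 0.5053
−0.17·log₂(0.17) = 0.4346
−0.15·log₂(0.15) = 0.4105
−0.17·log₂(0.17) = 0.4346
Sum ≈ 2.4655 → 2.4655 bits.

2.4655 bits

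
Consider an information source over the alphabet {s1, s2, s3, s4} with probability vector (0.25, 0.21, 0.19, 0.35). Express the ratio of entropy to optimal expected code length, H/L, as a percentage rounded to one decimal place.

Entropy H = −Σ p log₂ p ≈ 1.9582 bits.
Huffman merges: 19/100+21/100→2/5; 1/4+7/20→3/5; 2/5+3/5→1. L = 2 ≈ 2.0000.
Efficiency = H/L = 1.9582/2.0000 = 97.9%.

97.9%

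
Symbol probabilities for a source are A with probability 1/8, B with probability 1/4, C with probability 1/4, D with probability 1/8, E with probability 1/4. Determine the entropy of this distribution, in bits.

Each probability is a power of 1/2, so log₂(1/p) is an integer.
H = Σ p·log₂(1/p) = 1/8·3 + 1/4·2 + 1/4·2 + 1/8·3 + 1/4·2 = 2.25 bits.

2.25 bits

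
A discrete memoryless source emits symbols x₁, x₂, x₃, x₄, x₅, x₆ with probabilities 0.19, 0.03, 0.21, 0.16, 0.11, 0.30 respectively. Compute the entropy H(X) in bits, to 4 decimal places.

H = −Σ pᵢ log₂ pᵢ.
−0.19·log₂(0.19) = 0.4552
−0.03·log₂(0.03) = 0.1518
−0.21·log₂(0.21) = 0.4728
−0.16·log₂(0.16) = 0.4230
−0.11·log₂(0.11) = 0.3503
−0.30·log₂(0.30) = 0.5211
Sum ≈ 2.3742 → 2.3742 bits.

2.3742 bits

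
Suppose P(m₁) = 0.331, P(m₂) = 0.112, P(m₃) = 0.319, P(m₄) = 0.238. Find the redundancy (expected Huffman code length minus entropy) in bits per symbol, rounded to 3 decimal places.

Entropy H = −Σ p log₂ p ≈ 1.9004 bits.
Huffman merges: 14/125+119/500→7/20; 319/1000+331/1000→13/20; 7/20+13/20→1. L = 2 ≈ 2.0000.
L − H = 2.0000 − 1.9004 = 0.100 bits.

0.100 bits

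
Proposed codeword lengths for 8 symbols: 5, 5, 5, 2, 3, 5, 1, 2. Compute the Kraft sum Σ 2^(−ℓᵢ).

1.25

With common denominator 2^5 = 32: Σ 2^(−ℓᵢ) = 1/32 + 1/32 + 1/32 + 8/32 + 4/32 + 1/32 + 16/32 + 8/32 = 40/32 = 1.25.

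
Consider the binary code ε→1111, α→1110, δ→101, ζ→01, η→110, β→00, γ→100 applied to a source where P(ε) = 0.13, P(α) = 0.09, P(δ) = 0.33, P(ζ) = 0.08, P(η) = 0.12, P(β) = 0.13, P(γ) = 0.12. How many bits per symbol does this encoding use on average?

L̄ = Σ pᵢ·ℓᵢ = 0.13·4 + 0.09·4 + 0.33·3 + 0.08·2 + 0.12·3 + 0.13·2 + 0.12·3 = 3.01 bits/symbol.

3.01 bits/symbol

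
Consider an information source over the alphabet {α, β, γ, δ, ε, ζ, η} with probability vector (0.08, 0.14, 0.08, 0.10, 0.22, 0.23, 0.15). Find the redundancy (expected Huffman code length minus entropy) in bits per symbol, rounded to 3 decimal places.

0.019 bits

Entropy H = −Σ p log₂ p ≈ 2.6911 bits.
Huffman merges: 2/25+2/25→4/25; 1/10+7/50→6/25; 3/20+4/25→31/100; 11/50+23/100→9/20; 6/25+31/100→11/20; 9/20+11/20→1. L = 271/100 ≈ 2.7100.
L − H = 2.7100 − 2.6911 = 0.019 bits.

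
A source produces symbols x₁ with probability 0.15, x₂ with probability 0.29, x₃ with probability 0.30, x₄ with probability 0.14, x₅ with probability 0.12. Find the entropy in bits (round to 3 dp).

2.214 bits

H = −Σ pᵢ log₂ pᵢ.
−0.15·log₂(0.15) = 0.4105
−0.29·log₂(0.29) = 0.5179
−0.30·log₂(0.30) = 0.5211
−0.14·log₂(0.14) = 0.3971
−0.12·log₂(0.12) = 0.3671
Sum ≈ 2.2137 → 2.214 bits.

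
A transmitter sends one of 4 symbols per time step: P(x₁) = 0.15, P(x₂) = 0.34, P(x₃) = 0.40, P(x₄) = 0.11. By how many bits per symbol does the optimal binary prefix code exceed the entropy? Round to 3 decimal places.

Entropy H = −Σ p log₂ p ≈ 1.8188 bits.
Huffman merges: 11/100+3/20→13/50; 13/50+17/50→3/5; 2/5+3/5→1. L = 93/50 ≈ 1.8600.
L − H = 1.8600 − 1.8188 = 0.041 bits.

0.041 bits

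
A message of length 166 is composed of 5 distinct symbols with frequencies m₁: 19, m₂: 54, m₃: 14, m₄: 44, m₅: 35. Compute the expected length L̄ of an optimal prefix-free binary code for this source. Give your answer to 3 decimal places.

2.199 bits/symbol

Probabilities are the counts divided by 166.
Repeatedly combine the two least-probable nodes; the expected code length is the sum of the merged weights.
merge 7/83 + 19/166 → 33/166
merge 33/166 + 35/166 → 34/83
merge 22/83 + 27/83 → 49/83
merge 34/83 + 49/83 → 1
L = 33/166 + 34/83 + 49/83 + 1 = 365/166 ≈ 2.199 bits/symbol.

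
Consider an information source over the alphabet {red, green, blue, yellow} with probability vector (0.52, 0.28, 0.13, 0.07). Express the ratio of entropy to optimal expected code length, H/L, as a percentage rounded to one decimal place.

98.6%

Entropy H = −Σ p log₂ p ≈ 1.6560 bits.
Huffman merges: 7/100+13/100→1/5; 1/5+7/25→12/25; 12/25+13/25→1. L = 42/25 ≈ 1.6800.
Efficiency = H/L = 1.6560/1.6800 = 98.6%.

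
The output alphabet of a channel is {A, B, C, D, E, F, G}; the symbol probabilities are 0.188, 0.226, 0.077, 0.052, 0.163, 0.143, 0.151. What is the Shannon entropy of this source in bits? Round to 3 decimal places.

H = −Σ pᵢ log₂ pᵢ.
−0.188·log₂(0.188) = 0.4533
−0.226·log₂(0.226) = 0.4849
−0.077·log₂(0.077) = 0.2848
−0.052·log₂(0.052) = 0.2218
−0.163·log₂(0.163) = 0.4266
−0.143·log₂(0.143) = 0.4012
−0.151·log₂(0.151) = 0.4118
Sum ≈ 2.6845 → 2.684 bits.

2.684 bits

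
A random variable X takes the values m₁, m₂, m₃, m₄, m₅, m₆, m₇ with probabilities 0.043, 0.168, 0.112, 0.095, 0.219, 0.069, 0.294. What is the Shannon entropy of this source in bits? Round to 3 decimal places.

H = −Σ pᵢ log₂ pᵢ.
−0.043·log₂(0.043) = 0.1952
−0.168·log₂(0.168) = 0.4323
−0.112·log₂(0.112) = 0.3537
−0.095·log₂(0.095) = 0.3226
−0.219·log₂(0.219) = 0.4798
−0.069·log₂(0.069) = 0.2662
−0.294·log₂(0.294) = 0.5192
Sum ≈ 2.5691 → 2.569 bits.

2.569 bits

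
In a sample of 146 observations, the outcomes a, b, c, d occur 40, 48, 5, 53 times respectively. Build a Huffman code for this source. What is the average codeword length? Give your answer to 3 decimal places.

Probabilities are the counts divided by 146.
Repeatedly combine the two least-probable nodes; the expected code length is the sum of the merged weights.
merge 5/146 + 20/73 → 45/146
merge 45/146 + 24/73 → 93/146
merge 53/146 + 93/146 → 1
L = 45/146 + 93/146 + 1 = 142/73 ≈ 1.945 bits/symbol.

1.945 bits/symbol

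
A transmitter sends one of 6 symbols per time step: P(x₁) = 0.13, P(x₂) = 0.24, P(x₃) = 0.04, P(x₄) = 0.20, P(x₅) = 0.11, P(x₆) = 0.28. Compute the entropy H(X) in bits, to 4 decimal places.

H = −Σ pᵢ log₂ pᵢ.
−0.13·log₂(0.13) = 0.3826
−0.24·log₂(0.24) = 0.4941
−0.04·log₂(0.04) = 0.1858
−0.20·log₂(0.20) = 0.4644
−0.11·log₂(0.11) = 0.3503
−0.28·log₂(0.28) = 0.5142
Sum ≈ 2.3914 → 2.3914 bits.

2.3914 bits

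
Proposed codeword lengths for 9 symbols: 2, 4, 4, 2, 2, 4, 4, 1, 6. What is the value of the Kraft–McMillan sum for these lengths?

With common denominator 2^6 = 64: Σ 2^(−ℓᵢ) = 16/64 + 4/64 + 4/64 + 16/64 + 16/64 + 4/64 + 4/64 + 32/64 + 1/64 = 97/64 = 1.515625.

1.515625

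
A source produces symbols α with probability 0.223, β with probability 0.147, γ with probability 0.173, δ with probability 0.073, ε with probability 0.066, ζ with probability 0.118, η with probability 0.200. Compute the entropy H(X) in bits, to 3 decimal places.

2.690 bits

H = −Σ pᵢ log₂ pᵢ.
−0.223·log₂(0.223) = 0.4828
−0.147·log₂(0.147) = 0.4066
−0.173·log₂(0.173) = 0.4379
−0.073·log₂(0.073) = 0.2756
−0.066·log₂(0.066) = 0.2588
−0.118·log₂(0.118) = 0.3638
−0.200·log₂(0.200) = 0.4644
Sum ≈ 2.6899 → 2.690 bits.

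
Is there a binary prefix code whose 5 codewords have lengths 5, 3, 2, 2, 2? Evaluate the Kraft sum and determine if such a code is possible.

0.90625; yes

With common denominator 2^5 = 32: Σ 2^(−ℓᵢ) = 1/32 + 4/32 + 8/32 + 8/32 + 8/32 = 29/32 = 0.90625.
Kraft's inequality requires Σ ≤ 1; here Σ = 0.90625 ≤ 1, so such a prefix code exists.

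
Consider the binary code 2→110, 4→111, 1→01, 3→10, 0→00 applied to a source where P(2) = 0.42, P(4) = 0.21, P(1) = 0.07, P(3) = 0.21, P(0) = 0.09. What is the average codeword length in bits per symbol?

2.63 bits/symbol

L̄ = Σ pᵢ·ℓᵢ = 0.42·3 + 0.21·3 + 0.07·2 + 0.21·2 + 0.09·2 = 2.63 bits/symbol.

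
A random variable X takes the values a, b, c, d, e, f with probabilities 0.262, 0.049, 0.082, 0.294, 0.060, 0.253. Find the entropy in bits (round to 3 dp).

2.280 bits

H = −Σ pᵢ log₂ pᵢ.
−0.262·log₂(0.262) = 0.5063
−0.049·log₂(0.049) = 0.2132
−0.082·log₂(0.082) = 0.2959
−0.294·log₂(0.294) = 0.5192
−0.060·log₂(0.060) = 0.2435
−0.253·log₂(0.253) = 0.5016
Sum ≈ 2.2798 → 2.280 bits.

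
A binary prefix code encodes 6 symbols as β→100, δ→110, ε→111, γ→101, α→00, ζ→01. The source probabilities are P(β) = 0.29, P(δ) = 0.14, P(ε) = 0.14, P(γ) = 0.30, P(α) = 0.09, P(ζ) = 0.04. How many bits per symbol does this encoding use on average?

2.87 bits/symbol

L̄ = Σ pᵢ·ℓᵢ = 0.29·3 + 0.14·3 + 0.14·3 + 0.30·3 + 0.09·2 + 0.04·2 = 2.87 bits/symbol.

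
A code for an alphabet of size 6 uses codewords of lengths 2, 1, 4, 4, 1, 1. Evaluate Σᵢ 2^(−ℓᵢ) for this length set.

With common denominator 2^4 = 16: Σ 2^(−ℓᵢ) = 4/16 + 8/16 + 1/16 + 1/16 + 8/16 + 8/16 = 30/16 = 1.875.

1.875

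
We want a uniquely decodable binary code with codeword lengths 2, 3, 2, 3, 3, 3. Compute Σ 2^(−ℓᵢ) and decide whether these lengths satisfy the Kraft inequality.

1; yes

With common denominator 2^3 = 8: Σ 2^(−ℓᵢ) = 2/8 + 1/8 + 2/8 + 1/8 + 1/8 + 1/8 = 8/8 = 1.
Kraft's inequality requires Σ ≤ 1; here Σ = 1 ≤ 1, so such a prefix code exists.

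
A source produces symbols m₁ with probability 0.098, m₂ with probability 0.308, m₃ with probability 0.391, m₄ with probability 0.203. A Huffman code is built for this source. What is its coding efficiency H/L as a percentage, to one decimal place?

96.8%

Entropy H = −Σ p log₂ p ≈ 1.8484 bits.
Huffman merges: 49/500+203/1000→301/1000; 301/1000+77/250→609/1000; 391/1000+609/1000→1. L = 191/100 ≈ 1.9100.
Efficiency = H/L = 1.8484/1.9100 = 96.8%.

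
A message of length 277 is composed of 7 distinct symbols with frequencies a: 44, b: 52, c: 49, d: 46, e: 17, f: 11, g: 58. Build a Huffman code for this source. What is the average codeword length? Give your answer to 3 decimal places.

Probabilities are the counts divided by 277.
Repeatedly combine the two least-probable nodes; the expected code length is the sum of the merged weights.
merge 11/277 + 17/277 → 28/277
merge 28/277 + 44/277 → 72/277
merge 46/277 + 49/277 → 95/277
merge 52/277 + 58/277 → 110/277
merge 72/277 + 95/277 → 167/277
merge 110/277 + 167/277 → 1
L = 28/277 + 72/277 + 95/277 + 110/277 + 167/277 + 1 = 749/277 ≈ 2.704 bits/symbol.

2.704 bits/symbol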